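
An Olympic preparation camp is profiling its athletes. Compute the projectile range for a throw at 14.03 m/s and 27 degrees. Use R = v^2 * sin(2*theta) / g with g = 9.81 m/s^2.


Two times the angle = 54 degrees
sin(54) = 0.809017
R = 196.8409 * 0.809017 / 9.81 = 16.233 m

16.233 m


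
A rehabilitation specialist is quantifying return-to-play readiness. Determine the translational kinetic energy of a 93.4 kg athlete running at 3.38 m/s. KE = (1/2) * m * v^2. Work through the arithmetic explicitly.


KE = 0.5 * m * v^2
= 0.5 * 93.4 * 3.38^2
= 0.5 * 93.4 * 11.4244
= 533.52 J

533.52 J


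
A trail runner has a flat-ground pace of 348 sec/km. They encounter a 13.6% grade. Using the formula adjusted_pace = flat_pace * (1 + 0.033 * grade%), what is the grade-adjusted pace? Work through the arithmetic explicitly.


Grade factor = 1 + 0.033 * 13.6 = 1.4488
Adjusted = 348 * 1.4488 = 504.18 sec/km

504.18 s/km


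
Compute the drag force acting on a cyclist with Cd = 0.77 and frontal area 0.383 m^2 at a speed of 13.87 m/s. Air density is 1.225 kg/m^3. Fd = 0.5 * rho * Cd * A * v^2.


Step 1: v^2 = 192.3769
Step 2: Fd = 0.5 * 1.225 * 0.77 * 0.383 * 192.3769
= 34.749 N

34.749 N


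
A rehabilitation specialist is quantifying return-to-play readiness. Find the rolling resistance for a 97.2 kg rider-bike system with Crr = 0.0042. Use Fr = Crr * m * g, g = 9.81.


m * g = 97.2 * 9.81 = 953.532 N
Fr = 0.0042 * 953.532 = 4.005 N

4.005 N


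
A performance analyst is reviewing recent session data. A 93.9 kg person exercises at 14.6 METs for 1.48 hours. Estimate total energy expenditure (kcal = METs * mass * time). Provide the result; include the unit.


Energy = METs * mass(kg) * time(h)
= 14.6 * 93.9 * 1.48
= 2028.99 kcal

2028.99 kcal


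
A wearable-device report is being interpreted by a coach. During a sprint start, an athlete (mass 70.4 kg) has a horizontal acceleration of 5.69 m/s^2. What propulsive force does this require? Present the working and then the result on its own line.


Propulsive force = mass * acceleration
= 70.4 kg * 5.69 m/s^2
= 400.58 N

400.58 N


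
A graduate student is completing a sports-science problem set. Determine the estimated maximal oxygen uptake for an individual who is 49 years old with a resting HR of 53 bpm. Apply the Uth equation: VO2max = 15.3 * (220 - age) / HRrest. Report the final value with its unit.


HRmax = 220 - 49 = 171
VO2max = 15.3 * (171 / 53)
= 15.3 * 3.2264
= 49.36 mL/kg/min

49.36 mL/kg/min


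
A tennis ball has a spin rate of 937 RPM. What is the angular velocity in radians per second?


Convert RPM to rad/s: multiply by 2*pi and divide by 60
omega = 937 * 2 * pi / 60
= 98.122 rad/s

98.122 rad/s


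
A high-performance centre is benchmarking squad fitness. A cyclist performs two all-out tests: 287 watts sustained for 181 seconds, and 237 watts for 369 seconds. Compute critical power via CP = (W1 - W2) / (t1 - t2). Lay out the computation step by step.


W1 = P1 * t1 = 287 * 181 = 51947 J
W2 = P2 * t2 = 237 * 369 = 87453 J
CP = (51947 - 87453) / (181 - 369)
= 188.86 W

188.86 W


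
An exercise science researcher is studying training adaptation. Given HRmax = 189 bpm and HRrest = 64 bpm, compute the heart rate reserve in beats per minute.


Heart rate reserve = maximum HR minus resting HR
HRR = 189 - 64 = 125 bpm

125 bpm


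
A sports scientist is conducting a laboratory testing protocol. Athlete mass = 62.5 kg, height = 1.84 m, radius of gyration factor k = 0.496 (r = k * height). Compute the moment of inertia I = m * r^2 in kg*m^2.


r = k * height = 0.496 * 1.84 = 0.91264 m
r^2 = 0.91264^2 = 0.832912
I = 62.5 * 0.832912 = 52.057 kg*m^2

52.057 kg*m^2


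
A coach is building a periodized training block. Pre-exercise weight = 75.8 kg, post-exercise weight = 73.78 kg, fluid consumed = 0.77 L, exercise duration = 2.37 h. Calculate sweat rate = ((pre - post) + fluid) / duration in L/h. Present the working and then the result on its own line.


Weight loss = 75.8 - 73.78 = 2.02 kg (approx L)
Total sweat = 2.02 + 0.77 = 2.79 L
Sweat rate = 2.79 / 2.37 = 1.177 L/h

1.177 L/h


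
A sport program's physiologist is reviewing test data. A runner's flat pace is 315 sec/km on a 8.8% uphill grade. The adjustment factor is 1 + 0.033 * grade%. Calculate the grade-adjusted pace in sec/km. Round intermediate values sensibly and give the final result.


Factor = 1 + 0.033 * 8.8 = 1.2904
Adjusted pace = 315 * 1.2904
= 406.48 sec/km

406.48 s/km


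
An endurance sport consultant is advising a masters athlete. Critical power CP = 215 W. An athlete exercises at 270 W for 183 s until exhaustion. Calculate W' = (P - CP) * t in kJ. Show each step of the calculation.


P - CP = 270 - 215 = 55 W
W' = 55 * 183 = 10065 J
= 10065 / 1000 = 10.065 kJ

10.065 kJ


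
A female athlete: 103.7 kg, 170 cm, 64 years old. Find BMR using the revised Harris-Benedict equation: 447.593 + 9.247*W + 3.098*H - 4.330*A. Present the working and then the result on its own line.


Intercept = 447.593
Weight contribution = 9.247 * 103.7 = 958.9139
Height contribution = 3.098 * 170 = 526.66
Age contribution = 4.33 * 64 = 277.12
BMR = 447.593 + 958.9139 + 526.66 - 277.12
= 1656.05 kcal/day

1656.05 kcal/day


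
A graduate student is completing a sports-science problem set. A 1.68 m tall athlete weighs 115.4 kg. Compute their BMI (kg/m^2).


height^2 = 2.8224 m^2
BMI = 115.4 / 2.8224 = 40.89 kg/m^2

40.89 kg/m^2


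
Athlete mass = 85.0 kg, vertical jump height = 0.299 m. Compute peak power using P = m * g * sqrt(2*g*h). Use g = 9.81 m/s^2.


sqrt(2 * 9.81 * 0.299) = sqrt(5.86638) = 2.422061 m/s
P = 85.0 * 9.81 * 2.422061
= 2019.64 W

2019.64 W


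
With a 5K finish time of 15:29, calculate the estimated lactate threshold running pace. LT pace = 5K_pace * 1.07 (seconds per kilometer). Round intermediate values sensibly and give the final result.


Race duration = 929 s for 5 km
Average pace = 929 / 5 = 185.8 s/km
LT pace = 185.8 * 1.07
= 198.81 s/km

198.81 s/km


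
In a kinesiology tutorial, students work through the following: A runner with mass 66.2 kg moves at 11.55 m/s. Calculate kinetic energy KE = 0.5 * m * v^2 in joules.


v^2 = 11.55^2 = 133.4025
KE = 0.5 * 66.2 * 133.4025
= 4415.62 J

4415.62 J


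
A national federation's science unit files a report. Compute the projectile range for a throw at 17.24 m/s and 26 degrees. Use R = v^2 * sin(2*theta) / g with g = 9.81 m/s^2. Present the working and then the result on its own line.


Two times the angle = 52 degrees
sin(52) = 0.788011
R = 297.2176 * 0.788011 / 9.81 = 23.875 m

23.875 m


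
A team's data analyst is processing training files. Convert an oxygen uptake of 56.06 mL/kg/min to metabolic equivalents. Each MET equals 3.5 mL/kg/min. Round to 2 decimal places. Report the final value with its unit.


One MET = 3.5 mL/kg/min
Number of METs = 56.06 / 3.5
= 16.02 METs

16.02 METs


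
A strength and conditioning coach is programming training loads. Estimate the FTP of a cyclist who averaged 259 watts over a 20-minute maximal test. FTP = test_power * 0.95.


FTP = 259 * 0.95 = 246.05 W

246.05 W


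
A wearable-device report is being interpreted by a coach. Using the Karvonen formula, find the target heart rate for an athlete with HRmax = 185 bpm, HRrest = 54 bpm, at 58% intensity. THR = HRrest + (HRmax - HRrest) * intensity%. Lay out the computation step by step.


HRR = 185 - 54 = 131
THR = 54 + 131 * 0.58
= 54 + 75.98
= 129.98 bpm

129.98 bpm


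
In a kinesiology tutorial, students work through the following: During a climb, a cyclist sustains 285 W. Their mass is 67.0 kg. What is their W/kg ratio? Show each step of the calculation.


Power-to-weight = 285 W / 67.0 kg
= 4.254 W/kg

4.254 W/kg


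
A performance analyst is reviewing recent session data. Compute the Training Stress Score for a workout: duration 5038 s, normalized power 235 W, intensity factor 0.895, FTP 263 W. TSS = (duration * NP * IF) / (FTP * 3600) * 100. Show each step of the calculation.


Product = 5038 * 235 * 0.895 = 1059617.35
Base = 263 * 3600 = 946800
TSS = 1059617.35 / 946800 * 100 = 111.92

111.92 TSS


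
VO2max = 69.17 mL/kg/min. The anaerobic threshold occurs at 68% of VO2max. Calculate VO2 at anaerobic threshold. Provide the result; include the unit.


AT fraction = 68 / 100 = 0.68
AT VO2 = 69.17 * 0.68
= 47.04 mL/kg/min

47.04 mL/kg/min


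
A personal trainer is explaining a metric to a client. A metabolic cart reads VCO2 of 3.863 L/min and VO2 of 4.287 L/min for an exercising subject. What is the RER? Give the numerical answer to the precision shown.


RER = VCO2 / VO2 = 3.863 / 4.287 = 0.9011

0.9011


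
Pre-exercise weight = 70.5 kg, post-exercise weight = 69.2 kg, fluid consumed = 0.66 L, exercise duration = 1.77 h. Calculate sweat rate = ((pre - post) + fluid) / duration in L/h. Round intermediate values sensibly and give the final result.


Weight loss = 70.5 - 69.2 = 1.3 kg (approx L)
Total sweat = 1.3 + 0.66 = 1.96 L
Sweat rate = 1.96 / 1.77 = 1.107 L/h

1.107 L/h


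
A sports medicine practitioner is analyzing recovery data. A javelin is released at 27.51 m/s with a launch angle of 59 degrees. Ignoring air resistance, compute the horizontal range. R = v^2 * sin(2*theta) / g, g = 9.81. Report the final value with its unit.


Launch speed squared = 756.8001
sin(2 * 59 deg) = 0.882948
Range = 756.8001 * 0.882948 / 9.81
= 68.116 m

68.116 m


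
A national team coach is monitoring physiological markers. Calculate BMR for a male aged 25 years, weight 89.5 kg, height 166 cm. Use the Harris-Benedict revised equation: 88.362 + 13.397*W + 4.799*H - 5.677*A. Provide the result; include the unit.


Substituting values:
W term = 13.397 * 89.5 = 1199.0315
H term = 4.799 * 166 = 796.634
A term = 5.677 * 25 = 141.925
BMR = 1942.1 kcal/day

1942.1 kcal/day


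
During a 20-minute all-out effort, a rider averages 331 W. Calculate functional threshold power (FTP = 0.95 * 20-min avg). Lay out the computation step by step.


FTP = 0.95 * 331
= 314.45 W

314.45 W


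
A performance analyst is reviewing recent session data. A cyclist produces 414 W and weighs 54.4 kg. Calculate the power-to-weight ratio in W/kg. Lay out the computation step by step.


P/W = power / mass
= 414 / 54.4
= 7.61 W/kg

7.61 W/kg


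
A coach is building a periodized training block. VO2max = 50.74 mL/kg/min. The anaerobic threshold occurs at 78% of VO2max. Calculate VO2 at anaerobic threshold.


AT fraction = 78 / 100 = 0.78
AT VO2 = 50.74 * 0.78
= 39.58 mL/kg/min

39.58 mL/kg/min


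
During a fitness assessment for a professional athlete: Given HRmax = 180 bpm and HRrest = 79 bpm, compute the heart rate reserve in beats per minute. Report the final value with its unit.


Heart rate reserve = maximum HR minus resting HR
HRR = 180 - 79 = 101 bpm

101 bpm


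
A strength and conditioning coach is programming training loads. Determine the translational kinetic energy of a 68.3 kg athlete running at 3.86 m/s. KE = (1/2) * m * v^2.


KE = 0.5 * m * v^2
= 0.5 * 68.3 * 3.86^2
= 0.5 * 68.3 * 14.8996
= 508.82 J

508.82 J


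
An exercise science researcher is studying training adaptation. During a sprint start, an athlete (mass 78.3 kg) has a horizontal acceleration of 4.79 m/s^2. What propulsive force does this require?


Propulsive force = mass * acceleration
= 78.3 kg * 4.79 m/s^2
= 375.06 N

375.06 N


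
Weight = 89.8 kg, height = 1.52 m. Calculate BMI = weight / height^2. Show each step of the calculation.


height^2 = 1.52^2 = 2.3104
BMI = 89.8 / 2.3104 = 38.87 kg/m^2

38.87 kg/m^2


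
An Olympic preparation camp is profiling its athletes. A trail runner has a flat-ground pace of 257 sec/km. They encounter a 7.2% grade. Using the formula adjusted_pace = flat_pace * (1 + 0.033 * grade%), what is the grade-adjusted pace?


Grade factor = 1 + 0.033 * 7.2 = 1.2376
Adjusted = 257 * 1.2376 = 318.06 sec/km

318.06 s/km


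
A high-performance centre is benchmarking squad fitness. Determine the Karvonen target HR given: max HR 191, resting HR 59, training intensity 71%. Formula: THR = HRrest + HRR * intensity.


HRR = HRmax - HRrest = 191 - 59 = 132
THR = 59 + 132 * 0.71
= 152.72 bpm

152.72 bpm


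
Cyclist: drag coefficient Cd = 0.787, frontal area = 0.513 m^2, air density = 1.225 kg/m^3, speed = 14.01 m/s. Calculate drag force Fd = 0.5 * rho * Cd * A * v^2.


v^2 = 14.01^2 = 196.2801
Fd = 0.5 * 1.225 * 0.787 * 0.513 * 196.2801
= 48.537 N

48.537 N


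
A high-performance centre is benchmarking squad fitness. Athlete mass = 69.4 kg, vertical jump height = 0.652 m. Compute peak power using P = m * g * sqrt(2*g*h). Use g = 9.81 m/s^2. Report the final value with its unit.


sqrt(2 * 9.81 * 0.652) = sqrt(12.79224) = 3.576624 m/s
P = 69.4 * 9.81 * 3.576624
= 2435.02 W

2435.02 W


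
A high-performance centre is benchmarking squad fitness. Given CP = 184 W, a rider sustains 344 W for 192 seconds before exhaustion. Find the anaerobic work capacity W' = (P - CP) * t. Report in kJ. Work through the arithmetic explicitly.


Excess power = 344 - 184 = 160 W
Work above CP = 160 * 192 = 30720 J
W' = 30.72 kJ

30.72 kJ


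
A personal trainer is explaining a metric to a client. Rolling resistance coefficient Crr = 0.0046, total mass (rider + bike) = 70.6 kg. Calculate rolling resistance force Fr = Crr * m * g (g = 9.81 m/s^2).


Fr = Crr * m * g
= 0.0046 * 70.6 * 9.81
= 3.186 N

3.186 N


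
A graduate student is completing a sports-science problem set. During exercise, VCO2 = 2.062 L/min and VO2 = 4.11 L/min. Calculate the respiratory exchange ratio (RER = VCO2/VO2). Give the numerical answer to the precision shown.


RER = VCO2 / VO2
= 2.062 / 4.11
= 0.5017

0.5017


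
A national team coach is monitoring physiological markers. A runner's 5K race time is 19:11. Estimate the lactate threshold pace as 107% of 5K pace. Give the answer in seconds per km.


Total race time = 19*60 + 11 = 1151 seconds
5K pace = 1151 / 5 = 230.2 sec/km
LT pace = 230.2 * 1.07 = 246.31 sec/km

246.31 s/km


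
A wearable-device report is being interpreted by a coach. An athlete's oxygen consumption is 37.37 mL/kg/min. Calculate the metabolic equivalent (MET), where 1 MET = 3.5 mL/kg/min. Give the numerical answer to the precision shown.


MET = VO2 / 3.5
= 37.37 / 3.5
= 10.68 METs

10.68 METs


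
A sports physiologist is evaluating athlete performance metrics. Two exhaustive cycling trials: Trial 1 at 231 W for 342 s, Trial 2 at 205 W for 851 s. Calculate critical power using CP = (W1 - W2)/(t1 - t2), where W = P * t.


W1 = 231 * 342 = 79002 J
W2 = 205 * 851 = 174455 J
CP = (79002 - 174455) / (342 - 851)
= -95453 / -509
= 187.53 W

187.53 W


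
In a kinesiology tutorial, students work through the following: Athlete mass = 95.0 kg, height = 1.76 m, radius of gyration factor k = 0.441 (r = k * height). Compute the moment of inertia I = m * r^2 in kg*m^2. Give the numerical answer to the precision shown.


r = k * height = 0.441 * 1.76 = 0.77616 m
r^2 = 0.77616^2 = 0.602424
I = 95.0 * 0.602424 = 57.23 kg*m^2

57.23 kg*m^2


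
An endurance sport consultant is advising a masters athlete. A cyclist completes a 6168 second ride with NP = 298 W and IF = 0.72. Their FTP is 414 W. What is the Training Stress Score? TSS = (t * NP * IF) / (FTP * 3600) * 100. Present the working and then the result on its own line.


t * NP * IF = 6168 * 298 * 0.72 = 1323406.08
FTP * 3600 = 1490400
TSS = (1323406.08 / 1490400) * 100 = 88.8

88.8 TSS


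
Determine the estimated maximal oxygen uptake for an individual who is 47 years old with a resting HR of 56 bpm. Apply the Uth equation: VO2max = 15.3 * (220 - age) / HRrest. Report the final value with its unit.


HRmax = 220 - 47 = 173
VO2max = 15.3 * (173 / 56)
= 15.3 * 3.0893
= 47.27 mL/kg/min

47.27 mL/kg/min


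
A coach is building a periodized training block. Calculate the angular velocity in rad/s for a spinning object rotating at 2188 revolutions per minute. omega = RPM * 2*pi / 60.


omega = RPM * 2*pi / 60
= 2188 * 6.28318531 / 60
= 229.127 rad/s

229.127 rad/s


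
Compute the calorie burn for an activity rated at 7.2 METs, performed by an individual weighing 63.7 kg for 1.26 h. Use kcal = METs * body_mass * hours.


Product of METs and mass = 7.2 * 63.7 = 458.64
Total kcal = 458.64 * 1.26 = 577.89 kcal

577.89 kcal


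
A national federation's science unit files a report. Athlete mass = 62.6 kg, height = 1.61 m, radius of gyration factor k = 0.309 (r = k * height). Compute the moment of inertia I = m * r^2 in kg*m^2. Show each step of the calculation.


r = k * height = 0.309 * 1.61 = 0.49749 m
r^2 = 0.49749^2 = 0.247496
I = 62.6 * 0.247496 = 15.493 kg*m^2

15.493 kg*m^2


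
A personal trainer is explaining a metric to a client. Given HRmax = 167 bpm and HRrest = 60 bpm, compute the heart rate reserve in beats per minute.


Heart rate reserve = maximum HR minus resting HR
HRR = 167 - 60 = 107 bpm

107 bpm


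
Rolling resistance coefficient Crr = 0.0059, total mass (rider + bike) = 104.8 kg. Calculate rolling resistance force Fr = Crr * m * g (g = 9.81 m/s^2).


Fr = Crr * m * g
= 0.0059 * 104.8 * 9.81
= 6.066 N

6.066 N


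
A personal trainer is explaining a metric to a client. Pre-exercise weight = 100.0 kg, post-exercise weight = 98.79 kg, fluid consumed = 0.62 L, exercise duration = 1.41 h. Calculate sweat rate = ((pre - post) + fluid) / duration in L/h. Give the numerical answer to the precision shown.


Weight loss = 100.0 - 98.79 = 1.21 kg (approx L)
Total sweat = 1.21 + 0.62 = 1.83 L
Sweat rate = 1.83 / 1.41 = 1.298 L/h

1.298 L/h


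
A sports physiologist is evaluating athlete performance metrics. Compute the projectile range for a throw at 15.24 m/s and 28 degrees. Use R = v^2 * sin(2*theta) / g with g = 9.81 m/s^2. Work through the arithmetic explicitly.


Two times the angle = 56 degrees
sin(56) = 0.829038
R = 232.2576 * 0.829038 / 9.81 = 19.628 m

19.628 m


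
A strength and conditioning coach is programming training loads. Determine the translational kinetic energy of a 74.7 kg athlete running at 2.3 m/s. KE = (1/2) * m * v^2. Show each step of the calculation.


KE = 0.5 * m * v^2
= 0.5 * 74.7 * 2.3^2
= 0.5 * 74.7 * 5.29
= 197.58 J

197.58 J


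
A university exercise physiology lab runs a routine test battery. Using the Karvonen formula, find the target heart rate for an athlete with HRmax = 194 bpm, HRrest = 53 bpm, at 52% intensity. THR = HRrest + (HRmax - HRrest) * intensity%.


HRR = 194 - 53 = 141
THR = 53 + 141 * 0.52
= 53 + 73.32
= 126.32 bpm

126.32 bpm


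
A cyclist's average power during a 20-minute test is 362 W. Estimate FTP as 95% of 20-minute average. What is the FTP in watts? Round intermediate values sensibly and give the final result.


FTP = 20-min power * 0.95
= 362 * 0.95
= 343.9 W

343.9 W


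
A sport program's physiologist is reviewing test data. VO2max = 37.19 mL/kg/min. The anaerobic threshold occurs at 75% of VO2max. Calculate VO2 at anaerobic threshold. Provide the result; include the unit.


AT fraction = 75 / 100 = 0.75
AT VO2 = 37.19 * 0.75
= 27.89 mL/kg/min

27.89 mL/kg/min


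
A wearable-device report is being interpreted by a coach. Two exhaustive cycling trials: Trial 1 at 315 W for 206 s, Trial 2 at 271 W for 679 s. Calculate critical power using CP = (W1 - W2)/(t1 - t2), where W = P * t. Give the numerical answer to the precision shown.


W1 = 315 * 206 = 64890 J
W2 = 271 * 679 = 184009 J
CP = (64890 - 184009) / (206 - 679)
= -119119 / -473
= 251.84 W

251.84 W


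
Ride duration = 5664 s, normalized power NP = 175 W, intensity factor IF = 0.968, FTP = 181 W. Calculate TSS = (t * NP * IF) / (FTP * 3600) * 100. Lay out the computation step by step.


Numerator = 5664 * 175 * 0.968 = 959481.6
Denominator = 181 * 3600 = 651600
TSS = 959481.6 / 651600 * 100
= 147.25

147.25 TSS


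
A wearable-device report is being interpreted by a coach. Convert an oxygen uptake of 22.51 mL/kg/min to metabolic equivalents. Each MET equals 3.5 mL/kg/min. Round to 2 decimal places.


One MET = 3.5 mL/kg/min
Number of METs = 22.51 / 3.5
= 6.43 METs

6.43 METs


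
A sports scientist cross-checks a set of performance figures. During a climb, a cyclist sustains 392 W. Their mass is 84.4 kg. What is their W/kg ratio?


Power-to-weight = 392 W / 84.4 kg
= 4.645 W/kg

4.645 W/kg


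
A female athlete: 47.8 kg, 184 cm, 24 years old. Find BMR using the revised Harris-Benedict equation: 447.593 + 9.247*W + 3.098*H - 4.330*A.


Intercept = 447.593
Weight contribution = 9.247 * 47.8 = 442.0066
Height contribution = 3.098 * 184 = 570.032
Age contribution = 4.33 * 24 = 103.92
BMR = 447.593 + 442.0066 + 570.032 - 103.92
= 1355.71 kcal/day

1355.71 kcal/day


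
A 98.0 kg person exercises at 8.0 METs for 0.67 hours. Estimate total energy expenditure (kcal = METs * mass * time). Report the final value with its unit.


Energy = METs * mass(kg) * time(h)
= 8.0 * 98.0 * 0.67
= 525.28 kcal

525.28 kcal


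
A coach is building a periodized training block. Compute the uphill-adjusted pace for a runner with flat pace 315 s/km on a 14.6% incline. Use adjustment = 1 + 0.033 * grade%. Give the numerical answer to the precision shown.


Adjustment factor = 1 + 0.033 * 14.6 = 1.4818
Grade-adjusted pace = 315 * 1.4818 = 466.77 s/km

466.77 s/km


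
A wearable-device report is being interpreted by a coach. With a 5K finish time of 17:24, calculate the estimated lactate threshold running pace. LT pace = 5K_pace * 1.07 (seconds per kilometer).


Race duration = 1044 s for 5 km
Average pace = 1044 / 5 = 208.8 s/km
LT pace = 208.8 * 1.07
= 223.42 s/km

223.42 s/km


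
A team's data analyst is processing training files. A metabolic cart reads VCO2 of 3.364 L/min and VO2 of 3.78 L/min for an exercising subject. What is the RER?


RER = VCO2 / VO2 = 3.364 / 3.78 = 0.8899

0.8899


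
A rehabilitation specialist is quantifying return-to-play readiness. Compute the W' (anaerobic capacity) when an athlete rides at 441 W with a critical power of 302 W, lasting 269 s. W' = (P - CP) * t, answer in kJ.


Above-CP power = 139 W
Duration = 269 s
W' = 139 * 269 = 37391 J
Convert: 37391 / 1000 = 37.391 kJ

37.391 kJ


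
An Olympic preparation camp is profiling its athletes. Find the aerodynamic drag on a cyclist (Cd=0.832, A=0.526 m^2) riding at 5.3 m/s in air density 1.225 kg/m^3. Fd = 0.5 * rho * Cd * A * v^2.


Fd = 0.5 * 1.225 * 0.832 * 0.526 * 5.3^2
= 0.5 * 1.225 * 0.832 * 0.526 * 28.09
= 7.53 N

7.53 N


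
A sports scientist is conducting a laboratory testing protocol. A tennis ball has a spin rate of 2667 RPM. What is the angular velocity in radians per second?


Convert RPM to rad/s: multiply by 2*pi and divide by 60
omega = 2667 * 2 * pi / 60
= 279.288 rad/s

279.288 rad/s


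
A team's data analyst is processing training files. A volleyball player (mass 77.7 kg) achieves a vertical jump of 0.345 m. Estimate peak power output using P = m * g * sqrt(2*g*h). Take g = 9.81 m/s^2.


2 * g * h = 2 * 9.81 * 0.345 = 6.7689
sqrt(6.7689) = 2.601711 m/s
P = 77.7 * 9.81 * 2.601711 = 1983.12 W

1983.12 W


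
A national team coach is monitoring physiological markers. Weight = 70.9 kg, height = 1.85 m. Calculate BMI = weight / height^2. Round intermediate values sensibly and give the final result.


height^2 = 1.85^2 = 3.4225
BMI = 70.9 / 3.4225 = 20.72 kg/m^2

20.72 kg/m^2


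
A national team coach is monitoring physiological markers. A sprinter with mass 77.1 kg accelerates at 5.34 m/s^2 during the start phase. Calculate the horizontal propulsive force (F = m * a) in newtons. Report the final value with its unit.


F = m * a
= 77.1 * 5.34
= 411.71 N

411.71 N


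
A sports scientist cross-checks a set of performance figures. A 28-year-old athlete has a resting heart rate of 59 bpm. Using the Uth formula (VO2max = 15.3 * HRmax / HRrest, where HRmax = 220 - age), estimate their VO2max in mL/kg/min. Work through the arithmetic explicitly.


HRmax = 220 - 28 = 192 bpm
Ratio = HRmax / HRrest = 192 / 59 = 3.2542
VO2max = 15.3 * 3.2542 = 49.79 mL/kg/min

49.79 mL/kg/min


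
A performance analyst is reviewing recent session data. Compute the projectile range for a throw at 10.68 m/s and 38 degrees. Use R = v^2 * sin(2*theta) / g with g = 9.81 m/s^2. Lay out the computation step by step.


Two times the angle = 76 degrees
sin(76) = 0.970296
R = 114.0624 * 0.970296 / 9.81 = 11.282 m

11.282 m


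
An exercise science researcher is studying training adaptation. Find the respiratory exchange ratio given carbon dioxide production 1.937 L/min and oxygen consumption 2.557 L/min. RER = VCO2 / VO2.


VCO2 = 1.937 L/min
VO2 = 2.557 L/min
RER = 1.937 / 2.557 = 0.7575

0.7575


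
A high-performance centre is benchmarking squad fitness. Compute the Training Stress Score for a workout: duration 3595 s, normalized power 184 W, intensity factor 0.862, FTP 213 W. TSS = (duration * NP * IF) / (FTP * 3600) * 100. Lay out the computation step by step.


Product = 3595 * 184 * 0.862 = 570195.76
Base = 213 * 3600 = 766800
TSS = 570195.76 / 766800 * 100 = 74.36

74.36 TSS


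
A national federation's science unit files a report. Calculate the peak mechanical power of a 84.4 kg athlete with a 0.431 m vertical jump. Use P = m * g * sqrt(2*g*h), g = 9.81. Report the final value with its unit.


First, sqrt(2gh) = sqrt(2 * 9.81 * 0.431)
= sqrt(8.45622) = 2.907958 m/s
Power = 84.4 * 9.81 * 2.907958 = 2407.68 W

2407.68 W


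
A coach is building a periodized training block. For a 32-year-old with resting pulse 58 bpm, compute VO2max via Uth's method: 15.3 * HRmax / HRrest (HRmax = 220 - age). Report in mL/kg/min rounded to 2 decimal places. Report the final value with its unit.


Step 1: HRmax = 220 - 32 = 188 bpm
Step 2: Ratio = 188 / 58 = 3.2414
Step 3: VO2max = 15.3 * 3.2414 = 49.59 mL/kg/min

49.59 mL/kg/min


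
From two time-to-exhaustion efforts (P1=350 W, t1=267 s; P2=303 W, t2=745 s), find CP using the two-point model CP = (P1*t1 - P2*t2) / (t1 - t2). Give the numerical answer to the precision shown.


Work in trial 1 = 93450 J
Work in trial 2 = 225735 J
Delta work = -132285 J
Delta time = -478 s
CP = -132285 / -478 = 276.75 W

276.75 W


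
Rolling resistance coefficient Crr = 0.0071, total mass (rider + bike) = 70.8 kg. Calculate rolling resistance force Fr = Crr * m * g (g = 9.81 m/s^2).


Fr = Crr * m * g
= 0.0071 * 70.8 * 9.81
= 4.931 N

4.931 N


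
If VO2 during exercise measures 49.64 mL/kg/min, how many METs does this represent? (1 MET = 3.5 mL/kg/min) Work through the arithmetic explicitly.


METs = VO2 / 3.5 = 49.64 / 3.5 = 14.18

14.18 METs


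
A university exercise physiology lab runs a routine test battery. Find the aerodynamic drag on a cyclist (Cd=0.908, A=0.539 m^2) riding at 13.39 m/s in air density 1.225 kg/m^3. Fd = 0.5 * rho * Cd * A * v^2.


Fd = 0.5 * 1.225 * 0.908 * 0.539 * 13.39^2
= 0.5 * 1.225 * 0.908 * 0.539 * 179.2921
= 53.745 N

53.745 N


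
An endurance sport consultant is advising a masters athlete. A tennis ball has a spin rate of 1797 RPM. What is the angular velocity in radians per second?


Convert RPM to rad/s: multiply by 2*pi and divide by 60
omega = 1797 * 2 * pi / 60
= 188.181 rad/s

188.181 rad/s


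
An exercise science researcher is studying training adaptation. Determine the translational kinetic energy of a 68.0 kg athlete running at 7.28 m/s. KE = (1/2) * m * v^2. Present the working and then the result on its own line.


KE = 0.5 * m * v^2
= 0.5 * 68.0 * 7.28^2
= 0.5 * 68.0 * 52.9984
= 1801.95 J

1801.95 J


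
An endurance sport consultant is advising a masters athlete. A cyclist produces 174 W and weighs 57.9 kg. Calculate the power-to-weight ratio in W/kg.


P/W = power / mass
= 174 / 57.9
= 3.005 W/kg

3.005 W/kg


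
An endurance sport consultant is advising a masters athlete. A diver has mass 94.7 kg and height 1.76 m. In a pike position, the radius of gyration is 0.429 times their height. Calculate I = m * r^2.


r = 0.429 * 1.76 = 0.75504 m
I = m * r^2 = 94.7 * 0.570085 = 53.987 kg*m^2

53.987 kg*m^2


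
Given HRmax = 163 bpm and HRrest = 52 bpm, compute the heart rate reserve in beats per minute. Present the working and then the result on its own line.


Heart rate reserve = maximum HR minus resting HR
HRR = 163 - 52 = 111 bpm

111 bpm


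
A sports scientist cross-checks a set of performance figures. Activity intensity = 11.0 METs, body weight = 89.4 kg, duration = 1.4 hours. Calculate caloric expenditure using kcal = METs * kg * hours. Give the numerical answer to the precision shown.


kcal = 11.0 * 89.4 * 1.4
= 983.4 * 1.4
= 1376.76 kcal

1376.76 kcal


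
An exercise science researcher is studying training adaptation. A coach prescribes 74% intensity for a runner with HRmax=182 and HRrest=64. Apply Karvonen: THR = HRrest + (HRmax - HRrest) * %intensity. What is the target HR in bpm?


Heart rate reserve = 182 - 64 = 118
Intensity fraction = 74 / 100 = 0.74
THR = 64 + 118 * 0.74 = 151.32 bpm

151.32 bpm


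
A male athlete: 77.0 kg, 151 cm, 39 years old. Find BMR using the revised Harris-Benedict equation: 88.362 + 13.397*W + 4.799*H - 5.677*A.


Intercept = 88.362
Weight contribution = 13.397 * 77.0 = 1031.569
Height contribution = 4.799 * 151 = 724.649
Age contribution = 5.677 * 39 = 221.403
BMR = 88.362 + 1031.569 + 724.649 - 221.403
= 1623.18 kcal/day

1623.18 kcal/day


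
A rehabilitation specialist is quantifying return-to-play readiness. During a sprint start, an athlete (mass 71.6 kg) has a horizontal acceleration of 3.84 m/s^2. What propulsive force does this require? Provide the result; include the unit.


Propulsive force = mass * acceleration
= 71.6 kg * 3.84 m/s^2
= 274.94 N

274.94 N


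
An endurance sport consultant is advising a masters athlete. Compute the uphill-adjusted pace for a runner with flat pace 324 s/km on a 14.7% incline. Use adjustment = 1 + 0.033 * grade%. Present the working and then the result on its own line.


Adjustment factor = 1 + 0.033 * 14.7 = 1.4851
Grade-adjusted pace = 324 * 1.4851 = 481.17 s/km

481.17 s/km


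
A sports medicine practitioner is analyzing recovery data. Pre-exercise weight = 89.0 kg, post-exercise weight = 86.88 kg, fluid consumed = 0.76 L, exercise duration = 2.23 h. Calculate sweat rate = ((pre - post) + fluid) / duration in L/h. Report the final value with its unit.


Weight loss = 89.0 - 86.88 = 2.12 kg (approx L)
Total sweat = 2.12 + 0.76 = 2.88 L
Sweat rate = 2.88 / 2.23 = 1.291 L/h

1.291 L/h


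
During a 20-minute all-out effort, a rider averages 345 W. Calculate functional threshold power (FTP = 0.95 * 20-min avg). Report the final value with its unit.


FTP = 0.95 * 345
= 327.75 W

327.75 W


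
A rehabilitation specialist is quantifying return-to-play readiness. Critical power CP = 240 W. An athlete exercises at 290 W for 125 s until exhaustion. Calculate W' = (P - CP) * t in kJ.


P - CP = 290 - 240 = 50 W
W' = 50 * 125 = 6250 J
= 6250 / 1000 = 6.25 kJ

6.25 kJ


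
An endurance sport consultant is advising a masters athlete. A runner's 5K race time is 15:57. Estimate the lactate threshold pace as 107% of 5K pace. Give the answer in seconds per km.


Total race time = 15*60 + 57 = 957 seconds
5K pace = 957 / 5 = 191.4 sec/km
LT pace = 191.4 * 1.07 = 204.8 sec/km

204.8 s/km


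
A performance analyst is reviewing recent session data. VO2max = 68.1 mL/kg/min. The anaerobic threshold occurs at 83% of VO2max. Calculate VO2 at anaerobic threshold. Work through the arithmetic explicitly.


AT fraction = 83 / 100 = 0.83
AT VO2 = 68.1 * 0.83
= 56.52 mL/kg/min

56.52 mL/kg/min


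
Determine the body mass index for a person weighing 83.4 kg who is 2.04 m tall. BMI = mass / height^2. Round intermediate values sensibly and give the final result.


BMI = mass / height^2
= 83.4 / 2.04^2
= 83.4 / 4.1616
= 20.04 kg/m^2

20.04 kg/m^2


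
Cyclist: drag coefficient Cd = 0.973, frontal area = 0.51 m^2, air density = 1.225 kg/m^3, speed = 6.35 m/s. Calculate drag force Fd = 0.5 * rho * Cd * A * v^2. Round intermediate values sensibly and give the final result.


v^2 = 6.35^2 = 40.3225
Fd = 0.5 * 1.225 * 0.973 * 0.51 * 40.3225
= 12.256 N

12.256 N


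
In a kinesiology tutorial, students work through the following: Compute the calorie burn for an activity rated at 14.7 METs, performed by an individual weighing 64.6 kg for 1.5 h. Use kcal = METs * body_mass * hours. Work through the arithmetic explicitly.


Product of METs and mass = 14.7 * 64.6 = 949.62
Total kcal = 949.62 * 1.5 = 1424.43 kcal

1424.43 kcal


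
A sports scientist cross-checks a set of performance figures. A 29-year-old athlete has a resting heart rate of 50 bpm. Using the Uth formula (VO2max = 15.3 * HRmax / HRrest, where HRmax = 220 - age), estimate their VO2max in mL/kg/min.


HRmax = 220 - 29 = 191 bpm
Ratio = HRmax / HRrest = 191 / 50 = 3.82
VO2max = 15.3 * 3.82 = 58.45 mL/kg/min

58.45 mL/kg/min


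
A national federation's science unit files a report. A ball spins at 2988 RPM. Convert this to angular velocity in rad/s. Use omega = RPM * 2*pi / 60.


omega = 2988 * 2 * pi / 60
= 2988 * 6.28318531 / 60
= 18774.158 / 60
= 312.903 rad/s

312.903 rad/s


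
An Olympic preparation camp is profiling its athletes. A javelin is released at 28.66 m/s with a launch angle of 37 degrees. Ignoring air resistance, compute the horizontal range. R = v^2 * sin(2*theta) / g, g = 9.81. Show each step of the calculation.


Launch speed squared = 821.3956
sin(2 * 37 deg) = 0.961262
Range = 821.3956 * 0.961262 / 9.81
= 80.487 m

80.487 m


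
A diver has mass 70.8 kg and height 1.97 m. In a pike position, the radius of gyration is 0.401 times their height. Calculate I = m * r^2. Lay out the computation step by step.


r = 0.401 * 1.97 = 0.78997 m
I = m * r^2 = 70.8 * 0.624053 = 44.183 kg*m^2

44.183 kg*m^2


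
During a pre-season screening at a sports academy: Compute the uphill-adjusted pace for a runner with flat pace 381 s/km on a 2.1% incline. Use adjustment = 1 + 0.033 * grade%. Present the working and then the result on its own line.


Adjustment factor = 1 + 0.033 * 2.1 = 1.0693
Grade-adjusted pace = 381 * 1.0693 = 407.4 s/km

407.4 s/km


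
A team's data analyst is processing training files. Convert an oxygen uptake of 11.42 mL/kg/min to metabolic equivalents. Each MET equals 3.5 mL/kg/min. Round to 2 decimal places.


One MET = 3.5 mL/kg/min
Number of METs = 11.42 / 3.5
= 3.26 METs

3.26 METs


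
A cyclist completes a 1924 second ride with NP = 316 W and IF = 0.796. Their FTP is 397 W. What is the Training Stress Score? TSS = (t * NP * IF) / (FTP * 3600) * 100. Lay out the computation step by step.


t * NP * IF = 1924 * 316 * 0.796 = 483955.264
FTP * 3600 = 1429200
TSS = (483955.264 / 1429200) * 100 = 33.86

33.86 TSS


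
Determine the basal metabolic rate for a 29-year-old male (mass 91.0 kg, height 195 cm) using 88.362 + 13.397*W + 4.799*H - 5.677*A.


BMR = 88.362 + 13.397*91.0 + 4.799*195 - 5.677*29
= 2078.66 kcal/day

2078.66 kcal/day


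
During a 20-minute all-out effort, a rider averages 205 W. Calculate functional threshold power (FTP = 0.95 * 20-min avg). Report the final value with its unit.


FTP = 0.95 * 205
= 194.75 W

194.75 W


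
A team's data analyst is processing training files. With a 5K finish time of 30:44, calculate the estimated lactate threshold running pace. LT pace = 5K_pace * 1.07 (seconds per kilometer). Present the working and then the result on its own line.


Race duration = 1844 s for 5 km
Average pace = 1844 / 5 = 368.8 s/km
LT pace = 368.8 * 1.07
= 394.62 s/km

394.62 s/km


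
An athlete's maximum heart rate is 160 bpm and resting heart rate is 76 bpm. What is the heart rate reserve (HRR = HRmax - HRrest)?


HRR = HRmax - HRrest
= 160 - 76
= 84 bpm

84 bpm


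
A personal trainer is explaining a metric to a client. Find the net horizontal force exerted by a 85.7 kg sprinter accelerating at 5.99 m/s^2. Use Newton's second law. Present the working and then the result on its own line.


Newton's second law: F = m * a
F = 85.7 * 5.99 = 513.34 N

513.34 N


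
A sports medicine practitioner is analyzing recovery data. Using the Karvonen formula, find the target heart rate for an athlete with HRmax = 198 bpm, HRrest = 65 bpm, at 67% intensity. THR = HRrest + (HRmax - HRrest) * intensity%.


HRR = 198 - 65 = 133
THR = 65 + 133 * 0.67
= 65 + 89.11
= 154.11 bpm

154.11 bpm


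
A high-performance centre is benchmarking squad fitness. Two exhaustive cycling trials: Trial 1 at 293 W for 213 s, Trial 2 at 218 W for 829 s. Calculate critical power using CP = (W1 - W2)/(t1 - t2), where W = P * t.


W1 = 293 * 213 = 62409 J
W2 = 218 * 829 = 180722 J
CP = (62409 - 180722) / (213 - 829)
= -118313 / -616
= 192.07 W

192.07 W


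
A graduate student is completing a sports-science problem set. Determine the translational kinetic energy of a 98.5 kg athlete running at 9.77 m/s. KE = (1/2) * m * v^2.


KE = 0.5 * m * v^2
= 0.5 * 98.5 * 9.77^2
= 0.5 * 98.5 * 95.4529
= 4701.06 J

4701.06 J


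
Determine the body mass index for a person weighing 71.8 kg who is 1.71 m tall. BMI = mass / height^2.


BMI = mass / height^2
= 71.8 / 1.71^2
= 71.8 / 2.9241
= 24.55 kg/m^2

24.55 kg/m^2


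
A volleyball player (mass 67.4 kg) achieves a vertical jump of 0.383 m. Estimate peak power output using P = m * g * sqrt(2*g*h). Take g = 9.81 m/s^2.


2 * g * h = 2 * 9.81 * 0.383 = 7.51446
sqrt(7.51446) = 2.741252 m/s
P = 67.4 * 9.81 * 2.741252 = 1812.5 W

1812.5 W


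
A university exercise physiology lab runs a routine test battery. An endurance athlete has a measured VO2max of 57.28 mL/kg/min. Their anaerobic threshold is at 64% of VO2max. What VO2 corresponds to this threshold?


Anaerobic threshold VO2 = VO2max * 64%
= 57.28 * 0.64
= 36.66 mL/kg/min

36.66 mL/kg/min


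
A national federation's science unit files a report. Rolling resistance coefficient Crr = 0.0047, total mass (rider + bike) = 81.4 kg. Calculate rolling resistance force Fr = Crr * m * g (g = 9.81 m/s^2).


Fr = Crr * m * g
= 0.0047 * 81.4 * 9.81
= 3.753 N

3.753 N


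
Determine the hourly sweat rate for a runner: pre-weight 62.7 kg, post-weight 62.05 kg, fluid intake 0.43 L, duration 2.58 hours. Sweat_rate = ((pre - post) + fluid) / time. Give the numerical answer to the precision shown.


Mass lost = 62.7 - 62.05 = 0.65 kg
Add fluid consumed: 0.65 + 0.43 = 1.08 L total sweat
Sweat rate = 1.08 / 2.58 = 0.419 L/h

0.419 L/h


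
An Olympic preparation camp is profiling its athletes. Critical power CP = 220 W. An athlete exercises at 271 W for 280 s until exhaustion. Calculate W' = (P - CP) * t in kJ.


P - CP = 271 - 220 = 51 W
W' = 51 * 280 = 14280 J
= 14280 / 1000 = 14.28 kJ

14.28 kJ


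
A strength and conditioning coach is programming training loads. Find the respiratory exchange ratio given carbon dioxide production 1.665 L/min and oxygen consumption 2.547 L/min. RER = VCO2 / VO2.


VCO2 = 1.665 L/min
VO2 = 2.547 L/min
RER = 1.665 / 2.547 = 0.6537

0.6537


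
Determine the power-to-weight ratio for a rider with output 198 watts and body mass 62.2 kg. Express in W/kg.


P/W = 198 / 62.2 = 3.183 W/kg

3.183 W/kg


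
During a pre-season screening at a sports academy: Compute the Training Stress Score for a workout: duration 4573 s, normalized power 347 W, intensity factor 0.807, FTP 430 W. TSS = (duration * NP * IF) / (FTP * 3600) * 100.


Product = 4573 * 347 * 0.807 = 1280572.617
Base = 430 * 3600 = 1548000
TSS = 1280572.617 / 1548000 * 100 = 82.72

82.72 TSS


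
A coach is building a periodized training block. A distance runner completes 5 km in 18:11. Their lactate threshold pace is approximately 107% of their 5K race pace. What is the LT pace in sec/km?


Convert to seconds: 18 min 11 s = 1091 s
Pace per km = 1091 / 5 = 218.2 s/km
LT pace = 218.2 * 1.07 = 233.47 s/km

233.47 s/km
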